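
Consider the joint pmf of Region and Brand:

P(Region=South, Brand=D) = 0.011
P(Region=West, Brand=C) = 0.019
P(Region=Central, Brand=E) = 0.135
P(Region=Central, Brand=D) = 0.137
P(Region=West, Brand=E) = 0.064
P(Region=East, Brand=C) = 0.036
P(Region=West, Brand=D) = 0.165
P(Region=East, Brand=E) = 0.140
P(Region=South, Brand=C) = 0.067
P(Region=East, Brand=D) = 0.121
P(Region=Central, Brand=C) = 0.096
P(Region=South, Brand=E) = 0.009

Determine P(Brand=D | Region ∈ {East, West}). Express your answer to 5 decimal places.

P(Region=East) = 0.036 + 0.121 + 0.140 = 0.297.
P(Region=West) = 0.019 + 0.165 + 0.064 = 0.248.
P(Region ∈ {East, West}) = 0.297 + 0.248 = 0.545; P(Brand=D, Region ∈ {East, West}) = 0.121 + 0.165 = 0.286.
P(Brand=D | Region ∈ {East, West}) = 0.286/0.545 = 0.52477.

0.52477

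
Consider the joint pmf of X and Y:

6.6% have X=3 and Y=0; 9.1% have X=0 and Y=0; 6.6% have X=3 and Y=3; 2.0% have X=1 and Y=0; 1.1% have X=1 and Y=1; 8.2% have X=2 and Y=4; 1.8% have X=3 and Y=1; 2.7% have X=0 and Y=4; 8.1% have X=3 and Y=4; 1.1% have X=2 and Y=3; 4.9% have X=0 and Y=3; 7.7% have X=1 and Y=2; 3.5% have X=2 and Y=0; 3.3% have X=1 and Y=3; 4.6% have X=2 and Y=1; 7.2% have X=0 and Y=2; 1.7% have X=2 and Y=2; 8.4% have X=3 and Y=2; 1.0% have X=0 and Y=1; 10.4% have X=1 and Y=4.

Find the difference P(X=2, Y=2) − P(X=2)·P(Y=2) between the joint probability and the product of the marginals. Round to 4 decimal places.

P(X=2) = 0.035 + 0.046 + 0.017 + 0.011 + 0.082 = 0.191.
P(Y=2) = 0.072 + 0.077 + 0.017 + 0.084 = 0.250.
P(X=2, Y=2) − P(X=2)P(Y=2) = 0.017 − 0.191×0.250 = -0.0308.

-0.0308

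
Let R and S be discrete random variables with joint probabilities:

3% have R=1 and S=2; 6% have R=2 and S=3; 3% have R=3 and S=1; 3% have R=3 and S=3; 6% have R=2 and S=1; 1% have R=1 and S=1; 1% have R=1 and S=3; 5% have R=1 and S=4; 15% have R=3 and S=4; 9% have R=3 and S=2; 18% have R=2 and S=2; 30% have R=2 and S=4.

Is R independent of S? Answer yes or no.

Every cell satisfies P(R,S) = P(R)·P(S). For instance P(R=3) = 0.30, P(S=1) = 0.10, and 0.30×0.10 = 0.03 matches the joint entry. So R and S are independent.

yes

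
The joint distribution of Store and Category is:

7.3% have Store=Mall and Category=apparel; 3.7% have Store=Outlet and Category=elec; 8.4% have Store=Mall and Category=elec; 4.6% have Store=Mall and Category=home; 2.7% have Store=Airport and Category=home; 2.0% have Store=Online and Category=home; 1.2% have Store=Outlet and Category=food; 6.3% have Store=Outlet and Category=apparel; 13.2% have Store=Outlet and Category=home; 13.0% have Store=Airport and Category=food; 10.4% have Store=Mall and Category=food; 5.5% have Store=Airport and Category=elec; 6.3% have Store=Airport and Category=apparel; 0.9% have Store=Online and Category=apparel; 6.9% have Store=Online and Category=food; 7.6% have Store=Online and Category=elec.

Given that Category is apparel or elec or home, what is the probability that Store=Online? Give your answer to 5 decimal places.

P(Category=apparel) = 0.073 + 0.063 + 0.063 + 0.009 = 0.208.
P(Category=elec) = 0.084 + 0.055 + 0.037 + 0.076 = 0.252.
P(Category=home) = 0.046 + 0.027 + 0.132 + 0.020 = 0.225.
P(Category ∈ {apparel, elec, home}) = 0.208 + 0.252 + 0.225 = 0.685; P(Store=Online, Category ∈ {apparel, elec, home}) = 0.009 + 0.076 + 0.020 = 0.105.
P(Store=Online | Category ∈ {apparel, elec, home}) = 0.105/0.685 = 0.15328.

0.15328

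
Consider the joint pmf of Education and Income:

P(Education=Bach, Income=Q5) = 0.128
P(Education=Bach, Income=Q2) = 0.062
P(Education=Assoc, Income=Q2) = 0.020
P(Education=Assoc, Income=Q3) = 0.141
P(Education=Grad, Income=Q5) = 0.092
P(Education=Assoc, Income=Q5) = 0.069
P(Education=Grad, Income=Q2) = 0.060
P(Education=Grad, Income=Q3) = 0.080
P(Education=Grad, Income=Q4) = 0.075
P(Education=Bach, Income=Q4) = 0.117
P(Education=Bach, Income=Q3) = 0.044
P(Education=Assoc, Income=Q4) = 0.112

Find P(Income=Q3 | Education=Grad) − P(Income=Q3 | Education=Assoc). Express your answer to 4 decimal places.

-0.1517

P(Education=Grad) = 0.060 + 0.080 + 0.075 + 0.092 = 0.307; P(Income=Q3 | Education=Grad) = 0.080/0.307 = 0.26059.
P(Education=Assoc) = 0.020 + 0.141 + 0.112 + 0.069 = 0.342; P(Income=Q3 | Education=Assoc) = 0.141/0.342 = 0.41228.
Difference = -0.1517.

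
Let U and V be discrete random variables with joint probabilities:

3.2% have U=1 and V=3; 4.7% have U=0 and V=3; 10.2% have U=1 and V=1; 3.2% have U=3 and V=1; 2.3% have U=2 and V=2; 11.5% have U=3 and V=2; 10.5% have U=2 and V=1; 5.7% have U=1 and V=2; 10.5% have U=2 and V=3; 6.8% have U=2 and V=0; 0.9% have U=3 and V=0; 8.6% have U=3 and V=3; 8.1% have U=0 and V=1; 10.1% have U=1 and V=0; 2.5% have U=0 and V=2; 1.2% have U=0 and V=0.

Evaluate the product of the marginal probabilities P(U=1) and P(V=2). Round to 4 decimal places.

0.0642

P(U=1) = 0.101 + 0.102 + 0.057 + 0.032 = 0.292.
P(V=2) = 0.025 + 0.057 + 0.023 + 0.115 = 0.220.
Product: 0.292 × 0.220 = 0.0642.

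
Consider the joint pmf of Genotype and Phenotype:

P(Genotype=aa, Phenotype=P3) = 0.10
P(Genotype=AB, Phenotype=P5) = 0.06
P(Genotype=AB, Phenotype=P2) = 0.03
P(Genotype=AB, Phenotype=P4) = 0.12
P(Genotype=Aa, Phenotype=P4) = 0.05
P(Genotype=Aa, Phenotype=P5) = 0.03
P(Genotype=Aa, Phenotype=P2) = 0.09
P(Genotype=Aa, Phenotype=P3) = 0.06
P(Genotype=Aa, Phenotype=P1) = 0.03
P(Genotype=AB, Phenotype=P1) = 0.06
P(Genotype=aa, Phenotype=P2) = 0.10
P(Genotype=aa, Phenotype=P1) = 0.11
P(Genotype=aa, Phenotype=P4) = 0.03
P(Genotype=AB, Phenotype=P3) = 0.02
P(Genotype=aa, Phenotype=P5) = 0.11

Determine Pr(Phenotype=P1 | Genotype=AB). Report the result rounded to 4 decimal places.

0.2069

P(Genotype=AB) = 0.06 + 0.03 + 0.02 + 0.12 + 0.06 = 0.29.
P(Phenotype=P1 | Genotype=AB) = 0.06/0.29 = 0.2069.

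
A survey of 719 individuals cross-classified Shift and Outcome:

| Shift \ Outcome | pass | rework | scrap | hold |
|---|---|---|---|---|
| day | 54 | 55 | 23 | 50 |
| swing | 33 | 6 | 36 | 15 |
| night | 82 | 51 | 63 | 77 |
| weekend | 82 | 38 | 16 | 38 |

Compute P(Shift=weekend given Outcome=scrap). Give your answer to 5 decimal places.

0.11594

Total with Outcome=scrap: 23 + 36 + 63 + 16 = 138.
P(Shift=weekend | Outcome=scrap) = 16/138 = 0.11594.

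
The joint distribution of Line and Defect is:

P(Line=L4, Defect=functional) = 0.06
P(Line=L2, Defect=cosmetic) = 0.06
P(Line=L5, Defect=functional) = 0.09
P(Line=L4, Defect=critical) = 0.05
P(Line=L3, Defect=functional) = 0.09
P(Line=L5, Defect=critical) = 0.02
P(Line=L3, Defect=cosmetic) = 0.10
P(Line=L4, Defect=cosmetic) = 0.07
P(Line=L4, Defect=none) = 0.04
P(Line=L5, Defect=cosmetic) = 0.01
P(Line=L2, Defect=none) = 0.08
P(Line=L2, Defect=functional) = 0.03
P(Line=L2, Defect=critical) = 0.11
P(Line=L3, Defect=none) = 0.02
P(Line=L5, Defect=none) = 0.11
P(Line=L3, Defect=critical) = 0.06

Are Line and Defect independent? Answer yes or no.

no

P(Line=L5) = 0.23 and P(Defect=none) = 0.25, so their product is 0.0575, but P(Line=L5, Defect=none) = 0.11. Since these differ, Line and Defect are not independent.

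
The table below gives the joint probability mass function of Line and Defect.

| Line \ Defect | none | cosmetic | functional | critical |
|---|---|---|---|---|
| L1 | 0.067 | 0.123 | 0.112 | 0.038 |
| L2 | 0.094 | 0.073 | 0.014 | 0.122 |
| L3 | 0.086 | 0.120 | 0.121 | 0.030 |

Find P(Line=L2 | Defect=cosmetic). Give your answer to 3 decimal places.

P(Defect=cosmetic) = 0.123 + 0.073 + 0.120 = 0.316.
P(Line=L2 | Defect=cosmetic) = 0.073/0.316 = 0.231.

0.231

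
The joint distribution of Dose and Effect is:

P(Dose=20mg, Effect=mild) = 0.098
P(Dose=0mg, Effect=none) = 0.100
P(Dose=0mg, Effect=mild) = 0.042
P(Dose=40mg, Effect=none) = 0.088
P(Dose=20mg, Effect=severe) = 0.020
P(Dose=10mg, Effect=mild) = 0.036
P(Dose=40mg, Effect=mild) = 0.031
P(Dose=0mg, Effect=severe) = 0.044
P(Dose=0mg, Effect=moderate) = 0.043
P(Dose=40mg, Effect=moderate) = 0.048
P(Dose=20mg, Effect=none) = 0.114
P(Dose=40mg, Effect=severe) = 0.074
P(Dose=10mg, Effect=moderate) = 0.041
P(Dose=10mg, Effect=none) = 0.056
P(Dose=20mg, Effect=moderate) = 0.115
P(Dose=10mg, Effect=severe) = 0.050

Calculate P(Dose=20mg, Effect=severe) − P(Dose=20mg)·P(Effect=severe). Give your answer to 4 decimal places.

P(Dose=20mg) = 0.114 + 0.098 + 0.115 + 0.020 = 0.347.
P(Effect=severe) = 0.044 + 0.050 + 0.020 + 0.074 = 0.188.
P(Dose=20mg, Effect=severe) − P(Dose=20mg)P(Effect=severe) = 0.020 − 0.347×0.188 = -0.0452.

-0.0452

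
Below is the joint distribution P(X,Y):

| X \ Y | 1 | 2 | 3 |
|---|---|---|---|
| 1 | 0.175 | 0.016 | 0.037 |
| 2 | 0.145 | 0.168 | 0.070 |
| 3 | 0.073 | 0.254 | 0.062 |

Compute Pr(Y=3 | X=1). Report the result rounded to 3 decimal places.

P(X=1) = 0.175 + 0.016 + 0.037 = 0.228.
P(Y=3 | X=1) = 0.037/0.228 = 0.162.

0.162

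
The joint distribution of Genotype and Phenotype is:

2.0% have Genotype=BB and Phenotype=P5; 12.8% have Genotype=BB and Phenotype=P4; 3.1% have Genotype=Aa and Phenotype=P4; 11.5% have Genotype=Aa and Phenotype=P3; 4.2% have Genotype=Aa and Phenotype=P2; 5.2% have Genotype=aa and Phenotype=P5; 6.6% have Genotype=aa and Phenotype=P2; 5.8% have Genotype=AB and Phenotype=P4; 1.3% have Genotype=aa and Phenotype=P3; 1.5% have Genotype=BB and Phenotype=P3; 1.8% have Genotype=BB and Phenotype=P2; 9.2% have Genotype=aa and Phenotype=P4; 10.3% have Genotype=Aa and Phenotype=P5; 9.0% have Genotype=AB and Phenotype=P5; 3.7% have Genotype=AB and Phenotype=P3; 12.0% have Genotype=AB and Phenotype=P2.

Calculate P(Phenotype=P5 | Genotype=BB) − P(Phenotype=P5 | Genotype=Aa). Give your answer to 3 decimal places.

P(Genotype=BB) = 0.018 + 0.015 + 0.128 + 0.020 = 0.181; P(Phenotype=P5 | Genotype=BB) = 0.020/0.181 = 0.1105.
P(Genotype=Aa) = 0.042 + 0.115 + 0.031 + 0.103 = 0.291; P(Phenotype=P5 | Genotype=Aa) = 0.103/0.291 = 0.3540.
Difference = -0.243.

-0.243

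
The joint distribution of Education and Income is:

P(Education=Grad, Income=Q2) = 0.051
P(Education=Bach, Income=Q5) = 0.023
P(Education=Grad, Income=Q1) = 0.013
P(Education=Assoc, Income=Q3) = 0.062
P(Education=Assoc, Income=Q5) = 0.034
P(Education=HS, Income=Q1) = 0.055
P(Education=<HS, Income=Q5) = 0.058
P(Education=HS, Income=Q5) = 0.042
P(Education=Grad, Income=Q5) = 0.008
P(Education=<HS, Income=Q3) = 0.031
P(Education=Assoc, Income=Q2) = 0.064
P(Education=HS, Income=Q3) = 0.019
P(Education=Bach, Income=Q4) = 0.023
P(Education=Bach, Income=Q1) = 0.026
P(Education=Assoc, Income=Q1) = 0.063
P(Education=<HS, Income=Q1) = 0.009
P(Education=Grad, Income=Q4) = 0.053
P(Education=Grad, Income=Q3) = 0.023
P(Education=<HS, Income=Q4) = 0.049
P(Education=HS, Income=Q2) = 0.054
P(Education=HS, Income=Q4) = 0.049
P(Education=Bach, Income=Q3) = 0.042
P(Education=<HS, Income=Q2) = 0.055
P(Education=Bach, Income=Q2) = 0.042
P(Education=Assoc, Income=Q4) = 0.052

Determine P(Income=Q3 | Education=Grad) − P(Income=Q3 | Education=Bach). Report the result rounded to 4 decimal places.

-0.1138

P(Education=Grad) = 0.013 + 0.051 + 0.023 + 0.053 + 0.008 = 0.148; P(Income=Q3 | Education=Grad) = 0.023/0.148 = 0.15541.
P(Education=Bach) = 0.026 + 0.042 + 0.042 + 0.023 + 0.023 = 0.156; P(Income=Q3 | Education=Bach) = 0.042/0.156 = 0.26923.
Difference = -0.1138.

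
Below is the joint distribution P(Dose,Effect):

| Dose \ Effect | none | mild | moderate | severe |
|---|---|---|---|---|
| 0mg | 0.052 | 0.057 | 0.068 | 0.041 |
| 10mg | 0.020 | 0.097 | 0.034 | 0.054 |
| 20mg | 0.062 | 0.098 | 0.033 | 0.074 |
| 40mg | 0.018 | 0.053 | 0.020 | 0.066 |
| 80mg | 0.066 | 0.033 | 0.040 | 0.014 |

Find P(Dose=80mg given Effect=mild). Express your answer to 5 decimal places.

0.09763

P(Effect=mild) = 0.057 + 0.097 + 0.098 + 0.053 + 0.033 = 0.338.
P(Dose=80mg | Effect=mild) = 0.033/0.338 = 0.09763.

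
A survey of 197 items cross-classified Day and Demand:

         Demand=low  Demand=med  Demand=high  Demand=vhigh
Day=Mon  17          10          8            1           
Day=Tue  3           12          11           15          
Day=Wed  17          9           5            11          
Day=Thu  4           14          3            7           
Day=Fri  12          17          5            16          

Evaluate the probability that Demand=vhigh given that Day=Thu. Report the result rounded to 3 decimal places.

Total with Day=Thu: 4 + 14 + 3 + 7 = 28.
P(Demand=vhigh | Day=Thu) = 7/28 = 0.250.

0.250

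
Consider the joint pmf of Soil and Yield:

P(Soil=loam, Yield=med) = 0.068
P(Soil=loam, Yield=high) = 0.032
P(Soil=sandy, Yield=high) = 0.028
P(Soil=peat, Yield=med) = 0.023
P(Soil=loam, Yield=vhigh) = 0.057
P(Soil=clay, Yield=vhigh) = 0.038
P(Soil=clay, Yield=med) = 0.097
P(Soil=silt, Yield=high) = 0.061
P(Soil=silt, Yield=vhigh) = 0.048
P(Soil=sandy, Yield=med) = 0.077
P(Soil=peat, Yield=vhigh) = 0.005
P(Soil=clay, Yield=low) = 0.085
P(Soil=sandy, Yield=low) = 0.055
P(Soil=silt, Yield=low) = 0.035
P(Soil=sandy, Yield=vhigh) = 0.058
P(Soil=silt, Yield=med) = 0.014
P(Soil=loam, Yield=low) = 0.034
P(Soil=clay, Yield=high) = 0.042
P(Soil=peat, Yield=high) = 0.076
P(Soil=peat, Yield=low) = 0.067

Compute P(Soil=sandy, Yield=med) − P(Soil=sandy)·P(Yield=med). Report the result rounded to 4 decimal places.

P(Soil=sandy) = 0.055 + 0.077 + 0.028 + 0.058 = 0.218.
P(Yield=med) = 0.077 + 0.068 + 0.097 + 0.014 + 0.023 = 0.279.
P(Soil=sandy, Yield=med) − P(Soil=sandy)P(Yield=med) = 0.077 − 0.218×0.279 = 0.0162.

0.0162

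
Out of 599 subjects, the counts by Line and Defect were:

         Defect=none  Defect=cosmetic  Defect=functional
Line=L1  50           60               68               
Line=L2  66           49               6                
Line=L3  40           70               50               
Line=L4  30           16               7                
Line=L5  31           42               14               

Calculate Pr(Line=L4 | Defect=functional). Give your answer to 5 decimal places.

Total with Defect=functional: 68 + 6 + 50 + 7 + 14 = 145.
P(Line=L4 | Defect=functional) = 7/145 = 0.04828.

0.04828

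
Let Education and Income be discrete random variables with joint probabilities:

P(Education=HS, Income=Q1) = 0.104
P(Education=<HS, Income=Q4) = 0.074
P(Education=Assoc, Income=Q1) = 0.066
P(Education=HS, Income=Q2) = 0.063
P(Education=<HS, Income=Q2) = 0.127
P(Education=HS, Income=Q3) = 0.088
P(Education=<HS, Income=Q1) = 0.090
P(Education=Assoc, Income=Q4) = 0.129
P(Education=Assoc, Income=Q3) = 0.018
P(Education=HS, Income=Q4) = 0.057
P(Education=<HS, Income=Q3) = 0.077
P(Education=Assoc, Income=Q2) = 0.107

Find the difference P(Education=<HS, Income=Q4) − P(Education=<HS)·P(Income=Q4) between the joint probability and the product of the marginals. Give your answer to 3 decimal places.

-0.022

P(Education=<HS) = 0.090 + 0.127 + 0.077 + 0.074 = 0.368.
P(Income=Q4) = 0.074 + 0.057 + 0.129 = 0.260.
P(Education=<HS, Income=Q4) − P(Education=<HS)P(Income=Q4) = 0.074 − 0.368×0.260 = -0.022.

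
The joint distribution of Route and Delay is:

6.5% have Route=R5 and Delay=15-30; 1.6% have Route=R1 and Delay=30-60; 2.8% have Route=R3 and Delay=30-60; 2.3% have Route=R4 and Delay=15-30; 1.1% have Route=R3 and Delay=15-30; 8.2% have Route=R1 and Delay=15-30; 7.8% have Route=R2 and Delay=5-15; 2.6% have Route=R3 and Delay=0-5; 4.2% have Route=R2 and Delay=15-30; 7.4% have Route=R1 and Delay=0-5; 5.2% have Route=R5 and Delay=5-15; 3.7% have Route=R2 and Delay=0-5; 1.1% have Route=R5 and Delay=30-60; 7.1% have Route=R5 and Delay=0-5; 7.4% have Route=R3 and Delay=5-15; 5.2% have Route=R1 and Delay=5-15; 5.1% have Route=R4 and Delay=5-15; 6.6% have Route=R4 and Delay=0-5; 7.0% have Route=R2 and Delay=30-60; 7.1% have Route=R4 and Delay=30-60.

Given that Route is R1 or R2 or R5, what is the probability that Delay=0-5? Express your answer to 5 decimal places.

0.28000

P(Route=R1) = 0.074 + 0.052 + 0.082 + 0.016 = 0.224.
P(Route=R2) = 0.037 + 0.078 + 0.042 + 0.070 = 0.227.
P(Route=R5) = 0.071 + 0.052 + 0.065 + 0.011 = 0.199.
P(Route ∈ {R1, R2, R5}) = 0.224 + 0.227 + 0.199 = 0.650; P(Delay=0-5, Route ∈ {R1, R2, R5}) = 0.074 + 0.037 + 0.071 = 0.182.
P(Delay=0-5 | Route ∈ {R1, R2, R5}) = 0.182/0.650 = 0.28000.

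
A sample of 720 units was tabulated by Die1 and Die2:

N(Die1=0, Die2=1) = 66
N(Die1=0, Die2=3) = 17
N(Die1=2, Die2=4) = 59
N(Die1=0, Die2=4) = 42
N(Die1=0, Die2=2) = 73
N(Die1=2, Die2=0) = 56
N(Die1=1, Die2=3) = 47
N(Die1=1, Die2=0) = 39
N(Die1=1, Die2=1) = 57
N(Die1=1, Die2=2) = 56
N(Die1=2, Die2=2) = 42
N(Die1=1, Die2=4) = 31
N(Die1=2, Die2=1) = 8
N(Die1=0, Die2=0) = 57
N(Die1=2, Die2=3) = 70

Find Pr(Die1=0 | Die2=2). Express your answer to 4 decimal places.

0.4269

Total with Die2=2: 73 + 56 + 42 = 171.
P(Die1=0 | Die2=2) = 73/171 = 0.4269.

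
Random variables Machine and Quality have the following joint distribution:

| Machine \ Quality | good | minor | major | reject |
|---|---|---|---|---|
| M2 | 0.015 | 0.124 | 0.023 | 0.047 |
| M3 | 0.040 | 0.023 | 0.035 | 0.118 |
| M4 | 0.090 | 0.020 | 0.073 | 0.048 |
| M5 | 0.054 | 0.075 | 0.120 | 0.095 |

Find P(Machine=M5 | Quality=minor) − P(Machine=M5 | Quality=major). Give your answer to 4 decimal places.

P(Quality=minor) = 0.124 + 0.023 + 0.020 + 0.075 = 0.242; P(Machine=M5 | Quality=minor) = 0.075/0.242 = 0.30992.
P(Quality=major) = 0.023 + 0.035 + 0.073 + 0.120 = 0.251; P(Machine=M5 | Quality=major) = 0.120/0.251 = 0.47809.
Difference = -0.1682.

-0.1682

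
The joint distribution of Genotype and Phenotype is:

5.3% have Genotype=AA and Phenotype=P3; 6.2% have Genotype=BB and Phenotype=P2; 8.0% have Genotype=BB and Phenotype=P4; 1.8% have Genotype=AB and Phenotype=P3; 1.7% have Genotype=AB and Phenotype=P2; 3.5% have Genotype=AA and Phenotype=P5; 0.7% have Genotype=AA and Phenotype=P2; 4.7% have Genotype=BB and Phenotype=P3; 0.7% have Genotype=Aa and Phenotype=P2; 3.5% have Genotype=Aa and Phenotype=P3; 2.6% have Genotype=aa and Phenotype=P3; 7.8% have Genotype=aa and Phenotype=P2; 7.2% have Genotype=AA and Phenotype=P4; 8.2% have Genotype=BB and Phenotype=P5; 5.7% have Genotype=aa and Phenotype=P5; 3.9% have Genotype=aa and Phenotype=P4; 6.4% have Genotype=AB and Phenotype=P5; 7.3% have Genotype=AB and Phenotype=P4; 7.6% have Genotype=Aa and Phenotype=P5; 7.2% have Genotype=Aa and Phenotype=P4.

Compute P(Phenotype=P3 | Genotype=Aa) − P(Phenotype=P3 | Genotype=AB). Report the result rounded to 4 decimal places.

0.0796

P(Genotype=Aa) = 0.007 + 0.035 + 0.072 + 0.076 = 0.190; P(Phenotype=P3 | Genotype=Aa) = 0.035/0.190 = 0.18421.
P(Genotype=AB) = 0.017 + 0.018 + 0.073 + 0.064 = 0.172; P(Phenotype=P3 | Genotype=AB) = 0.018/0.172 = 0.10465.
Difference = 0.0796.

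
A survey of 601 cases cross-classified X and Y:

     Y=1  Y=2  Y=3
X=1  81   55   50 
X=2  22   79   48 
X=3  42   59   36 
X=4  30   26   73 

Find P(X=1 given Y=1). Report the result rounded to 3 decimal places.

0.463

Total with Y=1: 81 + 22 + 42 + 30 = 175.
P(X=1 | Y=1) = 81/175 = 0.463.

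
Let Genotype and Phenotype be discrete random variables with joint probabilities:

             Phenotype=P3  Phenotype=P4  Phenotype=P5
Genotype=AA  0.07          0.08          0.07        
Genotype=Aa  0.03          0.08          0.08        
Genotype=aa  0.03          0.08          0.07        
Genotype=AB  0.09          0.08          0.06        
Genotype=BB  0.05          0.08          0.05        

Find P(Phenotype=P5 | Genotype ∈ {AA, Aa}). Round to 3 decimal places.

P(Genotype=AA) = 0.07 + 0.08 + 0.07 = 0.22.
P(Genotype=Aa) = 0.03 + 0.08 + 0.08 = 0.19.
P(Genotype ∈ {AA, Aa}) = 0.22 + 0.19 = 0.41; P(Phenotype=P5, Genotype ∈ {AA, Aa}) = 0.07 + 0.08 = 0.15.
P(Phenotype=P5 | Genotype ∈ {AA, Aa}) = 0.15/0.41 = 0.366.

0.366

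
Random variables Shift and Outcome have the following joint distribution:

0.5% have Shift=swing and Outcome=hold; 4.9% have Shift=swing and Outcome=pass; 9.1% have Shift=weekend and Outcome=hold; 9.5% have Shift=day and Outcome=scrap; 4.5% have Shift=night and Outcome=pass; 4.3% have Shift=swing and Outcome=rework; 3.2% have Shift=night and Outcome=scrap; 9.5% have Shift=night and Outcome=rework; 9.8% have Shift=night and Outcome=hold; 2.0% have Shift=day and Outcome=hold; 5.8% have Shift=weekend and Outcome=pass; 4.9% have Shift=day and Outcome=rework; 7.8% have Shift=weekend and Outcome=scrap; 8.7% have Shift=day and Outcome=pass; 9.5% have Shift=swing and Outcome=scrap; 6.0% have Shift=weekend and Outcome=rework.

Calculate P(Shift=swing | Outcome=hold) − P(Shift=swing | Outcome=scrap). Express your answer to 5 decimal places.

P(Outcome=hold) = 0.020 + 0.005 + 0.098 + 0.091 = 0.214; P(Shift=swing | Outcome=hold) = 0.005/0.214 = 0.023364.
P(Outcome=scrap) = 0.095 + 0.095 + 0.032 + 0.078 = 0.300; P(Shift=swing | Outcome=scrap) = 0.095/0.300 = 0.316667.
Difference = -0.29330.

-0.29330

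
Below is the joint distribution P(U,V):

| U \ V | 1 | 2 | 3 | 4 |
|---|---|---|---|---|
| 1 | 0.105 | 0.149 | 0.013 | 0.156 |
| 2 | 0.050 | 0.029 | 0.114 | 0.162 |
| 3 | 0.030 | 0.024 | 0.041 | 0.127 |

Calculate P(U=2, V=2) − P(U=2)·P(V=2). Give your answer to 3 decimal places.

P(U=2) = 0.050 + 0.029 + 0.114 + 0.162 = 0.355.
P(V=2) = 0.149 + 0.029 + 0.024 = 0.202.
P(U=2, V=2) − P(U=2)P(V=2) = 0.029 − 0.355×0.202 = -0.043.

-0.043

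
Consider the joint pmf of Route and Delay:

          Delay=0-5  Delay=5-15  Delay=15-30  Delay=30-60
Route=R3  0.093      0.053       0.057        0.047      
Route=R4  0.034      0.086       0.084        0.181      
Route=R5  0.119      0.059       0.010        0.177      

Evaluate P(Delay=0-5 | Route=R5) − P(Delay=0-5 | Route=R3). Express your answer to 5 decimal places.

P(Route=R5) = 0.119 + 0.059 + 0.010 + 0.177 = 0.365; P(Delay=0-5 | Route=R5) = 0.119/0.365 = 0.326027.
P(Route=R3) = 0.093 + 0.053 + 0.057 + 0.047 = 0.250; P(Delay=0-5 | Route=R3) = 0.093/0.250 = 0.372000.
Difference = -0.04597.

-0.04597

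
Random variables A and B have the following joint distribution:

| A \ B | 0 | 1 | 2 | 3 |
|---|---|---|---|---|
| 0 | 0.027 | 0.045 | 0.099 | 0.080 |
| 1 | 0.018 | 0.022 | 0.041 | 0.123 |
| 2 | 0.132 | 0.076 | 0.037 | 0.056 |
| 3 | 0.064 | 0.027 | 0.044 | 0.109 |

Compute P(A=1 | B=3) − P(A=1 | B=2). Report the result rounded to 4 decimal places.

P(B=3) = 0.080 + 0.123 + 0.056 + 0.109 = 0.368; P(A=1 | B=3) = 0.123/0.368 = 0.33424.
P(B=2) = 0.099 + 0.041 + 0.037 + 0.044 = 0.221; P(A=1 | B=2) = 0.041/0.221 = 0.18552.
Difference = 0.1487.

0.1487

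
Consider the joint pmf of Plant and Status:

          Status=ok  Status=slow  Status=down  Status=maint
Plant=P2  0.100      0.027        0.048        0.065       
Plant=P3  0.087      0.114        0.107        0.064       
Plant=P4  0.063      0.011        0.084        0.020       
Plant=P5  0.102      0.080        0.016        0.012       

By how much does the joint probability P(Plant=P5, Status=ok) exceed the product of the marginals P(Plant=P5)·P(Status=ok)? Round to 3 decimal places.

0.028

P(Plant=P5) = 0.102 + 0.080 + 0.016 + 0.012 = 0.210.
P(Status=ok) = 0.100 + 0.087 + 0.063 + 0.102 = 0.352.
P(Plant=P5, Status=ok) − P(Plant=P5)P(Status=ok) = 0.102 − 0.210×0.352 = 0.028.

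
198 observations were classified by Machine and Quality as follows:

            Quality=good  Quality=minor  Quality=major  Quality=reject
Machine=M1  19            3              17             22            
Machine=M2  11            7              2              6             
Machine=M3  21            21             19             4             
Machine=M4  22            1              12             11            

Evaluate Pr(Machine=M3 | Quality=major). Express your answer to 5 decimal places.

Total with Quality=major: 17 + 2 + 19 + 12 = 50.
P(Machine=M3 | Quality=major) = 19/50 = 0.38000.

0.38000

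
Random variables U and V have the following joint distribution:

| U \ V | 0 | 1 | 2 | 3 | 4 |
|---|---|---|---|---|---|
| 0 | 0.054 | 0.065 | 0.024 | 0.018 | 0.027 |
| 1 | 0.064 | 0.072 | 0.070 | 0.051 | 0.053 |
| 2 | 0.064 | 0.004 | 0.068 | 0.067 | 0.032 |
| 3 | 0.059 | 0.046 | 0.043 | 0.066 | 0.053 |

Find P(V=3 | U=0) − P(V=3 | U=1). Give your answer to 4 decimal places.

P(U=0) = 0.054 + 0.065 + 0.024 + 0.018 + 0.027 = 0.188; P(V=3 | U=0) = 0.018/0.188 = 0.09574.
P(U=1) = 0.064 + 0.072 + 0.070 + 0.051 + 0.053 = 0.310; P(V=3 | U=1) = 0.051/0.310 = 0.16452.
Difference = -0.0688.

-0.0688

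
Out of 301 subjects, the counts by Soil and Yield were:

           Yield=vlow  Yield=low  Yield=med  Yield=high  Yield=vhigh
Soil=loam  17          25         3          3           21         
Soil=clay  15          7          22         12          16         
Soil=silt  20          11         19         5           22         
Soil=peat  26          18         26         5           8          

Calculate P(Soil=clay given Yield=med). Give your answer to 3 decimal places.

Total with Yield=med: 3 + 22 + 19 + 26 = 70.
P(Soil=clay | Yield=med) = 22/70 = 0.314.

0.314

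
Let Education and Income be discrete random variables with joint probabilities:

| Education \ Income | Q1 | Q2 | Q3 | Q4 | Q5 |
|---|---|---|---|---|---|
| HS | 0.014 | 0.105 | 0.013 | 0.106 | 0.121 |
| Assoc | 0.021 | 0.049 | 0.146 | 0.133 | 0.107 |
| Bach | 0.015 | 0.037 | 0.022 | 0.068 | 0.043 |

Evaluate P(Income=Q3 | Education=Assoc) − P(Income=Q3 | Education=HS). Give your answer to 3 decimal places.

0.284

P(Education=Assoc) = 0.021 + 0.049 + 0.146 + 0.133 + 0.107 = 0.456; P(Income=Q3 | Education=Assoc) = 0.146/0.456 = 0.3202.
P(Education=HS) = 0.014 + 0.105 + 0.013 + 0.106 + 0.121 = 0.359; P(Income=Q3 | Education=HS) = 0.013/0.359 = 0.0362.
Difference = 0.284.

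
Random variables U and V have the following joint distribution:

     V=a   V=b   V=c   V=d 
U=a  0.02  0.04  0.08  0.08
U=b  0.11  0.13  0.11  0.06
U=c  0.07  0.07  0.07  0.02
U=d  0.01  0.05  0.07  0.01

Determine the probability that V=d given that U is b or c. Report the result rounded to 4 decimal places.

0.1250

P(U=b) = 0.11 + 0.13 + 0.11 + 0.06 = 0.41.
P(U=c) = 0.07 + 0.07 + 0.07 + 0.02 = 0.23.
P(U ∈ {b, c}) = 0.41 + 0.23 = 0.64; P(V=d, U ∈ {b, c}) = 0.06 + 0.02 = 0.08.
P(V=d | U ∈ {b, c}) = 0.08/0.64 = 0.1250.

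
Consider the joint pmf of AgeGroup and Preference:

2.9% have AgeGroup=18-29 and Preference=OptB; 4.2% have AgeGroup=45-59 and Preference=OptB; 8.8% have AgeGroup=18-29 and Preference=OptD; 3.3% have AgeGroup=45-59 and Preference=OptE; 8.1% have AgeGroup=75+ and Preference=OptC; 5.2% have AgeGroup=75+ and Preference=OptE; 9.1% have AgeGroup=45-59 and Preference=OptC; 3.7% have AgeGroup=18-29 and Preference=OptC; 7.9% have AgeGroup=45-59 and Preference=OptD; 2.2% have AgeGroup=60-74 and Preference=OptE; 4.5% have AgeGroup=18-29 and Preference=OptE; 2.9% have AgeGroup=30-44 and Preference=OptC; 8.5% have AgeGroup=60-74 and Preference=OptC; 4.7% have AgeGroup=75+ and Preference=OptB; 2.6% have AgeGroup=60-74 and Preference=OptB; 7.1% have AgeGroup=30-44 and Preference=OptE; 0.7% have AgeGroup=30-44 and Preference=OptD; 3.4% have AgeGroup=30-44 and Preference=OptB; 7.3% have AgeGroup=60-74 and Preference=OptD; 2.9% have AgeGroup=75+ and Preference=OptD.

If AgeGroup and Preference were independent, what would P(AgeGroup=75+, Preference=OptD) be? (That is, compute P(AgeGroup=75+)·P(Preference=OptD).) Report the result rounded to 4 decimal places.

0.0577

P(AgeGroup=75+) = 0.047 + 0.081 + 0.029 + 0.052 = 0.209.
P(Preference=OptD) = 0.088 + 0.007 + 0.079 + 0.073 + 0.029 = 0.276.
Product: 0.209 × 0.276 = 0.0577.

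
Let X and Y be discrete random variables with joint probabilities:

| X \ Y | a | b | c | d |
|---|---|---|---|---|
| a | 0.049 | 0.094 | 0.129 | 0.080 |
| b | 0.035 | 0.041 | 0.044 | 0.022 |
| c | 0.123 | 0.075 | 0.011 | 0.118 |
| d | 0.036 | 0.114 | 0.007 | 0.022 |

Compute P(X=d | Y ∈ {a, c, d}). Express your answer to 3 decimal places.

P(Y=a) = 0.049 + 0.035 + 0.123 + 0.036 = 0.243.
P(Y=c) = 0.129 + 0.044 + 0.011 + 0.007 = 0.191.
P(Y=d) = 0.080 + 0.022 + 0.118 + 0.022 = 0.242.
P(Y ∈ {a, c, d}) = 0.243 + 0.191 + 0.242 = 0.676; P(X=d, Y ∈ {a, c, d}) = 0.036 + 0.007 + 0.022 = 0.065.
P(X=d | Y ∈ {a, c, d}) = 0.065/0.676 = 0.096.

0.096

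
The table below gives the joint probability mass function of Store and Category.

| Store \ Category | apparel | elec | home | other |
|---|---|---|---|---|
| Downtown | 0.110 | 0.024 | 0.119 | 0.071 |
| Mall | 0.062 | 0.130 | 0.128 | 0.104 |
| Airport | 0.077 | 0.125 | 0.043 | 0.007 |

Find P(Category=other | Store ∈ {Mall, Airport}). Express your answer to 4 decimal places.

P(Store=Mall) = 0.062 + 0.130 + 0.128 + 0.104 = 0.424.
P(Store=Airport) = 0.077 + 0.125 + 0.043 + 0.007 = 0.252.
P(Store ∈ {Mall, Airport}) = 0.424 + 0.252 = 0.676; P(Category=other, Store ∈ {Mall, Airport}) = 0.104 + 0.007 = 0.111.
P(Category=other | Store ∈ {Mall, Airport}) = 0.111/0.676 = 0.1642.

0.1642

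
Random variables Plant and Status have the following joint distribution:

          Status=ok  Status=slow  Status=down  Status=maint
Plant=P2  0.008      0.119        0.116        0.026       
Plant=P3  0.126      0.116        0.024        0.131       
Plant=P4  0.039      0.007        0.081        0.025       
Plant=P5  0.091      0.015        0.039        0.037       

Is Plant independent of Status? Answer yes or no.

P(Plant=P3) = 0.397 and P(Status=down) = 0.260, so their product is 0.10322, but P(Plant=P3, Status=down) = 0.024. Since these differ, Plant and Status are not independent.

no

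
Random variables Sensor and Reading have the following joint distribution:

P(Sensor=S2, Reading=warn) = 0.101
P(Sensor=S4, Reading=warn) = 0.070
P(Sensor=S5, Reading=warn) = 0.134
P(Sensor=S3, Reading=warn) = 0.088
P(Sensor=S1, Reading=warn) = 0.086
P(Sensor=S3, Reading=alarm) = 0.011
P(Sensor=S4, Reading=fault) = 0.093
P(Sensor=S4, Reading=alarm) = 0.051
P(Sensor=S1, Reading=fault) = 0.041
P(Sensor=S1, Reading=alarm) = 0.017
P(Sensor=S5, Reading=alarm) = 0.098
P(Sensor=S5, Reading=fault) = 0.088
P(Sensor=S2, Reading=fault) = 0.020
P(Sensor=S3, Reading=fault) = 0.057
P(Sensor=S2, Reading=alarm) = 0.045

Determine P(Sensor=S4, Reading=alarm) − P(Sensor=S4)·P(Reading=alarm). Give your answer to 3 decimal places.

0.003

P(Sensor=S4) = 0.070 + 0.051 + 0.093 = 0.214.
P(Reading=alarm) = 0.017 + 0.045 + 0.011 + 0.051 + 0.098 = 0.222.
P(Sensor=S4, Reading=alarm) − P(Sensor=S4)P(Reading=alarm) = 0.051 − 0.214×0.222 = 0.003.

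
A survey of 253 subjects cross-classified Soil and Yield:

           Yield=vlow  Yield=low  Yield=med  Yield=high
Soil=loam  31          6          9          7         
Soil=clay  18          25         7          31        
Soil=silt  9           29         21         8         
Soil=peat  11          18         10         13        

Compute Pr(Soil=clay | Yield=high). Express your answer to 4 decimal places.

0.5254

Total with Yield=high: 7 + 31 + 8 + 13 = 59.
P(Soil=clay | Yield=high) = 31/59 = 0.5254.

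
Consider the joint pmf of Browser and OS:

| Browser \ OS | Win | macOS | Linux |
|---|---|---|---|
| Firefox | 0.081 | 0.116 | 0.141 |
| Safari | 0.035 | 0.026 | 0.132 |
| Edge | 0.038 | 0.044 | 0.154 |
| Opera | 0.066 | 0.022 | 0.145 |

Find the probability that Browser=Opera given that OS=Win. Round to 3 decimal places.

P(OS=Win) = 0.081 + 0.035 + 0.038 + 0.066 = 0.220.
P(Browser=Opera | OS=Win) = 0.066/0.220 = 0.300.

0.300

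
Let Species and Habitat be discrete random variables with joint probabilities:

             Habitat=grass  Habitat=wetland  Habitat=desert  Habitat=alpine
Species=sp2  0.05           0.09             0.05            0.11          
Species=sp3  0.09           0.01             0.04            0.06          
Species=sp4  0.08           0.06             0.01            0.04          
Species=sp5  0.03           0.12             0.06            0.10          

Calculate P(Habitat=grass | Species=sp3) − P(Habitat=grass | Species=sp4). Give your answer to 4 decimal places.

0.0289

P(Species=sp3) = 0.09 + 0.01 + 0.04 + 0.06 = 0.20; P(Habitat=grass | Species=sp3) = 0.09/0.20 = 0.45000.
P(Species=sp4) = 0.08 + 0.06 + 0.01 + 0.04 = 0.19; P(Habitat=grass | Species=sp4) = 0.08/0.19 = 0.42105.
Difference = 0.0289.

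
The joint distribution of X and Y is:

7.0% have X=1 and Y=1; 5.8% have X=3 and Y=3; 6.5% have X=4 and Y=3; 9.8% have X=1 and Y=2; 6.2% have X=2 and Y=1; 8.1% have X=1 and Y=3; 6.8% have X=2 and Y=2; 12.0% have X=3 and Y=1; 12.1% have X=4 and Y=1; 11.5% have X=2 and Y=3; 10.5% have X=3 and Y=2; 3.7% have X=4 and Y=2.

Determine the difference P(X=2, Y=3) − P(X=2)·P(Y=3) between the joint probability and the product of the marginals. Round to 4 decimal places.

P(X=2) = 0.062 + 0.068 + 0.115 = 0.245.
P(Y=3) = 0.081 + 0.115 + 0.058 + 0.065 = 0.319.
P(X=2, Y=3) − P(X=2)P(Y=3) = 0.115 − 0.245×0.319 = 0.0368.

0.0368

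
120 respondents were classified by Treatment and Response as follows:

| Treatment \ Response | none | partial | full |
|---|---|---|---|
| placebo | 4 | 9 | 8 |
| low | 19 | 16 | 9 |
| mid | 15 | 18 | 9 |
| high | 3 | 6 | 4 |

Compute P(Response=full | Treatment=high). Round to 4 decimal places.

0.3077

Total with Treatment=high: 3 + 6 + 4 = 13.
P(Response=full | Treatment=high) = 4/13 = 0.3077.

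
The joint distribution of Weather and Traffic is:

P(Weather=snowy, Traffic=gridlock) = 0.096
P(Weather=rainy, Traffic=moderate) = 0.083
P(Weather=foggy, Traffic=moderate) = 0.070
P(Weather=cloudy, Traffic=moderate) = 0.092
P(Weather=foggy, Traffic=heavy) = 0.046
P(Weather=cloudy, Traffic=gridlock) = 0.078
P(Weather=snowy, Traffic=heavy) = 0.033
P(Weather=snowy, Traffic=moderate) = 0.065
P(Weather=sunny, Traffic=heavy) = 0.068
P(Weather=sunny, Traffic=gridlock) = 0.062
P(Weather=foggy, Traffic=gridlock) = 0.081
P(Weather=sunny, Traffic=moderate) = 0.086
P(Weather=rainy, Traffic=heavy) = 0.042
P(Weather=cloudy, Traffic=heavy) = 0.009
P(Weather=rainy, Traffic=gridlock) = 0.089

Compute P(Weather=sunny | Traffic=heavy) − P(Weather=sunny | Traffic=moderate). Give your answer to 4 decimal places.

0.1263

P(Traffic=heavy) = 0.068 + 0.009 + 0.042 + 0.033 + 0.046 = 0.198; P(Weather=sunny | Traffic=heavy) = 0.068/0.198 = 0.34343.
P(Traffic=moderate) = 0.086 + 0.092 + 0.083 + 0.065 + 0.070 = 0.396; P(Weather=sunny | Traffic=moderate) = 0.086/0.396 = 0.21717.
Difference = 0.1263.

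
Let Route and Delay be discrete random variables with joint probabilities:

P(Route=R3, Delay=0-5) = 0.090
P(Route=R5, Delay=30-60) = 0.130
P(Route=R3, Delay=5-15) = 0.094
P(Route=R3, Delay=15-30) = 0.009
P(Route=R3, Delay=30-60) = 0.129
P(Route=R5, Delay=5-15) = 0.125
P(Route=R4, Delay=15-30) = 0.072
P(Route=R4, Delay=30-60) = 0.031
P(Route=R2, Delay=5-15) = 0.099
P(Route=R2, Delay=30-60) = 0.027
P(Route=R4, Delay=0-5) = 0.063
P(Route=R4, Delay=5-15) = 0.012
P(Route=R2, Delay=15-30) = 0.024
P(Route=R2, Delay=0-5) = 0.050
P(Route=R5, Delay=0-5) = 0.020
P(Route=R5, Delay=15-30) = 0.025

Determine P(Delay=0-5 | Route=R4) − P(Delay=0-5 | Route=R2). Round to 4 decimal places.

0.1039

P(Route=R4) = 0.063 + 0.012 + 0.072 + 0.031 = 0.178; P(Delay=0-5 | Route=R4) = 0.063/0.178 = 0.35393.
P(Route=R2) = 0.050 + 0.099 + 0.024 + 0.027 = 0.200; P(Delay=0-5 | Route=R2) = 0.050/0.200 = 0.25000.
Difference = 0.1039.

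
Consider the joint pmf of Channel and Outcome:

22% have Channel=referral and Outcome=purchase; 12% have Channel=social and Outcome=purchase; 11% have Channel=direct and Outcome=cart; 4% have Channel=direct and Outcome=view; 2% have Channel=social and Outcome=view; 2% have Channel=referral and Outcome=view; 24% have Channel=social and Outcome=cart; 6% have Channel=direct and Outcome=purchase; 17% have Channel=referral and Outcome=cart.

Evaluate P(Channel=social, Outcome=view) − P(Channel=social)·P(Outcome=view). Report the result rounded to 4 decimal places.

P(Channel=social) = 0.02 + 0.24 + 0.12 = 0.38.
P(Outcome=view) = 0.02 + 0.04 + 0.02 = 0.08.
P(Channel=social, Outcome=view) − P(Channel=social)P(Outcome=view) = 0.02 − 0.38×0.08 = -0.0104.

-0.0104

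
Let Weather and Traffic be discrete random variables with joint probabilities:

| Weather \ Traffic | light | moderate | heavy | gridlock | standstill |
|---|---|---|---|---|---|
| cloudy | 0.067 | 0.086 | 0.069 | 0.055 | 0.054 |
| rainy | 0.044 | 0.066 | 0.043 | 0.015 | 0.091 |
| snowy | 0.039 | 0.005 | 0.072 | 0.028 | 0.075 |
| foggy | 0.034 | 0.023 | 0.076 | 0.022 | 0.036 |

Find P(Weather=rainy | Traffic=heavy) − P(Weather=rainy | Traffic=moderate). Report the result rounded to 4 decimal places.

P(Traffic=heavy) = 0.069 + 0.043 + 0.072 + 0.076 = 0.260; P(Weather=rainy | Traffic=heavy) = 0.043/0.260 = 0.16538.
P(Traffic=moderate) = 0.086 + 0.066 + 0.005 + 0.023 = 0.180; P(Weather=rainy | Traffic=moderate) = 0.066/0.180 = 0.36667.
Difference = -0.2013.

-0.2013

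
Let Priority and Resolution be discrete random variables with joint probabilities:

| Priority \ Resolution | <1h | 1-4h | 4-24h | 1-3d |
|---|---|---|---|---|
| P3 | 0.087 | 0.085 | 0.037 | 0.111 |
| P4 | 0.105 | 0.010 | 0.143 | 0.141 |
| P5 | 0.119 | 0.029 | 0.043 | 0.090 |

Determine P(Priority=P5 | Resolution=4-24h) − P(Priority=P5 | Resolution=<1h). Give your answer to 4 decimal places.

P(Resolution=4-24h) = 0.037 + 0.143 + 0.043 = 0.223; P(Priority=P5 | Resolution=4-24h) = 0.043/0.223 = 0.19283.
P(Resolution=<1h) = 0.087 + 0.105 + 0.119 = 0.311; P(Priority=P5 | Resolution=<1h) = 0.119/0.311 = 0.38264.
Difference = -0.1898.

-0.1898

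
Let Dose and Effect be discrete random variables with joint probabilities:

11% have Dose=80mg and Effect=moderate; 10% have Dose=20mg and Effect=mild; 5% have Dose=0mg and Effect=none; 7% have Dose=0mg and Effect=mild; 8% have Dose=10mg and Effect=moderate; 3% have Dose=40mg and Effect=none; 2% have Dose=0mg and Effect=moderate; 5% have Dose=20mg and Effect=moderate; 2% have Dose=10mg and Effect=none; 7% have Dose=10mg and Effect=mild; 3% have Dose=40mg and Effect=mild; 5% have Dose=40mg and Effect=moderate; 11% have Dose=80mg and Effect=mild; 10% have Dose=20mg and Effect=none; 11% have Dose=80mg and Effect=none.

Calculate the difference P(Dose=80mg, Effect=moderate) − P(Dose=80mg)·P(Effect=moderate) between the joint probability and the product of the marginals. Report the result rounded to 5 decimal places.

P(Dose=80mg) = 0.11 + 0.11 + 0.11 = 0.33.
P(Effect=moderate) = 0.02 + 0.08 + 0.05 + 0.05 + 0.11 = 0.31.
P(Dose=80mg, Effect=moderate) − P(Dose=80mg)P(Effect=moderate) = 0.11 − 0.33×0.31 = 0.00770.

0.00770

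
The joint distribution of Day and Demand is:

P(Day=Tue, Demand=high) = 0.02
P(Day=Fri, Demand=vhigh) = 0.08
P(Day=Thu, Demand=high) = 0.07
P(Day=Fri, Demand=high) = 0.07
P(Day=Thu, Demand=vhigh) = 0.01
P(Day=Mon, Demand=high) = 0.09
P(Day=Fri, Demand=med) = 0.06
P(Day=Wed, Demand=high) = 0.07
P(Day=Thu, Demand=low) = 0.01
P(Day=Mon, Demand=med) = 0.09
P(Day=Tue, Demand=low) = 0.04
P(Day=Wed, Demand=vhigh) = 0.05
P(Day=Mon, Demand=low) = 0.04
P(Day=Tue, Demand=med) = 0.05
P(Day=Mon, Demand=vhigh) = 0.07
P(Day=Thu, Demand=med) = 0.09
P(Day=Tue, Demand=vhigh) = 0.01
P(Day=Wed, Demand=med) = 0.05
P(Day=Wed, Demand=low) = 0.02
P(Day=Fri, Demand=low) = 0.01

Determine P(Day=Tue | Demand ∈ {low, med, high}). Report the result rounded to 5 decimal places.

0.14103

P(Demand=low) = 0.04 + 0.04 + 0.02 + 0.01 + 0.01 = 0.12.
P(Demand=med) = 0.09 + 0.05 + 0.05 + 0.09 + 0.06 = 0.34.
P(Demand=high) = 0.09 + 0.02 + 0.07 + 0.07 + 0.07 = 0.32.
P(Demand ∈ {low, med, high}) = 0.12 + 0.34 + 0.32 = 0.78; P(Day=Tue, Demand ∈ {low, med, high}) = 0.04 + 0.05 + 0.02 = 0.11.
P(Day=Tue | Demand ∈ {low, med, high}) = 0.11/0.78 = 0.14103.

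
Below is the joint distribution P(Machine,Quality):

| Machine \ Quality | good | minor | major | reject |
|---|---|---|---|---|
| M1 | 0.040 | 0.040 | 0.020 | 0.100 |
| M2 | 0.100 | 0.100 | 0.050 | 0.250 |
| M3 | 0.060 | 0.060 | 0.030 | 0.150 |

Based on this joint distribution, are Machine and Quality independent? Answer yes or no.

Every cell satisfies P(Machine,Quality) = P(Machine)·P(Quality). For instance P(Machine=M1) = 0.200, P(Quality=major) = 0.100, and 0.200×0.100 = 0.020 matches the joint entry. So Machine and Quality are independent.

yes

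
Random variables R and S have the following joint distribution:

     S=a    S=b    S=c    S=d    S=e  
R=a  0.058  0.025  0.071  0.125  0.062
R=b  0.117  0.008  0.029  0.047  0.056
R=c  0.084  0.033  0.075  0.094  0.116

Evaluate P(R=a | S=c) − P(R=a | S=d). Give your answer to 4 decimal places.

P(S=c) = 0.071 + 0.029 + 0.075 = 0.175; P(R=a | S=c) = 0.071/0.175 = 0.40571.
P(S=d) = 0.125 + 0.047 + 0.094 = 0.266; P(R=a | S=d) = 0.125/0.266 = 0.46992.
Difference = -0.0642.

-0.0642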